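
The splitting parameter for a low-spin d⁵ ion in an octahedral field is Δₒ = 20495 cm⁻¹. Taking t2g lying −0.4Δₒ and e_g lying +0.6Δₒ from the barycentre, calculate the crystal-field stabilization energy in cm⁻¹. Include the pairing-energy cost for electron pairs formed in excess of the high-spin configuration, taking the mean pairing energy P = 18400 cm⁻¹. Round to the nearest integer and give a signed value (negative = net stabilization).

-4190

The d⁵ electrons fill as t2g^5 e_g^0.
CFSE(orbital) = 5×(-0.4Δₒ) + 0×(0.6Δₒ) = -2.0Δₒ; with Δₒ = 20495 cm⁻¹ that is -40990 cm⁻¹.
High-spin d⁵ would be t2g^3 e_g^2 with 0 pairs; low-spin has 2, so 2 excess pairs cost +2P = +36800 cm⁻¹.
Combining: -40990 + 36800 = -4190 cm⁻¹.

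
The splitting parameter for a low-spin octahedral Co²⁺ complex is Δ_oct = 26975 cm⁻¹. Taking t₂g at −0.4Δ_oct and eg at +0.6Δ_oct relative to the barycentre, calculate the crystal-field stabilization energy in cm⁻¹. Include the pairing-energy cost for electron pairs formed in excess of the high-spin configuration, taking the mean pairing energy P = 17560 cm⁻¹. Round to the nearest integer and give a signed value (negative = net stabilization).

-30995

Co sits in group 9; removing 2 electrons leaves Co²⁺ with 9 − 2 = 7 d electrons.
The d⁷ electrons fill as t₂g⁶ eg¹.
The orbital stabilization is -1.8Δ_oct = -1.8 × 26975 = -48555 cm⁻¹.
Pairing penalty: 3 pairs vs 2 in the high-spin reference → 1 extra × P = 17560 cm⁻¹.
Combining: -48555 + 17560 = -30995 cm⁻¹.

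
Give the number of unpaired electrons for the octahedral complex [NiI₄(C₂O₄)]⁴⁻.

Ligand charges: 4×(-1) from I⁻ and 1×(-2) from C₂O₄²⁻ sum to -6; with overall charge -4, Ni is +2.
Ni sits in group 10; removing 2 electrons leaves Ni²⁺ with 10 − 2 = 8 d electrons.
Configuration: t₂g⁶ eg², giving 2 unpaired electrons.

2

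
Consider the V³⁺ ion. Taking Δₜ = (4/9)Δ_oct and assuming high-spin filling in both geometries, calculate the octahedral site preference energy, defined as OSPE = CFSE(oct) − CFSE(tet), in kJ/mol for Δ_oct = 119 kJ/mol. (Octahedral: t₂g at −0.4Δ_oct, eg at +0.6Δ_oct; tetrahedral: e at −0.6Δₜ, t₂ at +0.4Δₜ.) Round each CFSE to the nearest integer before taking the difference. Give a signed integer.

-32

V is in group 5, so V³⁺ is d² (5 − 3 = 2).
Octahedral (high-spin): t2g^2 e_g^0, CFSE = 2(−0.4) + 0(+0.6) = -0.8Δ_oct = -0.8 × 119 = -95 kJ/mol.
Tetrahedral: e^2 t2^0, CFSE = 2(−0.6) + 0(+0.4) = -1.2Δₜ = -1.2 × (4/9) × 119 = -63 kJ/mol.
OSPE = CFSE(oct) − CFSE(tet) = -95 − (-63) = -32 kJ/mol.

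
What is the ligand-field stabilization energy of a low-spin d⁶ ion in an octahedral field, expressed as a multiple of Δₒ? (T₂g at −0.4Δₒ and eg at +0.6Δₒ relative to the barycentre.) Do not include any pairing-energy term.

-2.4 Δₒ

Configuration: t₂g⁶ eg⁰.
CFSE = 6(-0.4Δₒ) + 0(0.6Δₒ) = -2.4Δₒ + 0.0Δₒ = -2.4Δₒ.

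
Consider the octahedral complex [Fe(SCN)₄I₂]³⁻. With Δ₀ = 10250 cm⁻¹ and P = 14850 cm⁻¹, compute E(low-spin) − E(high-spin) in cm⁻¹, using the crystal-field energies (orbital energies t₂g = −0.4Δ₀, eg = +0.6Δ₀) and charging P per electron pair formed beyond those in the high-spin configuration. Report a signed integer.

9200

Ligand charges: 4×(-1) from SCN⁻ and 2×(-1) from I⁻ sum to -6; with overall charge -3, Fe is +3.
Fe sits in group 8; removing 3 electrons leaves Fe³⁺ with 8 − 3 = 5 d electrons.
High-spin: t₂g³ eg², CFSE = 0.0Δ₀ = 0 cm⁻¹.
For low-spin the configuration is t₂g⁵ eg⁰: orbital energy -2.0 × 10250 = -20500 cm⁻¹, and 2 additional pairs relative to high-spin add 29700 cm⁻¹, giving 9200 cm⁻¹.
The difference is 9200 − (0) = 9200 cm⁻¹, so high-spin lies lower.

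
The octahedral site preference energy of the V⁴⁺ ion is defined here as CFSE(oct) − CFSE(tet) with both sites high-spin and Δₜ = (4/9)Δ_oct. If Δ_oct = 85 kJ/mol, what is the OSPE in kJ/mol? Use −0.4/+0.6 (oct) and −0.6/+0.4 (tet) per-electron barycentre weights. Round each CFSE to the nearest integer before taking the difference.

-11

Group 5 minus oxidation state +4 gives a d¹ configuration for V⁴⁺.
In an octahedral site d¹ (HS) is t₂g¹ eg⁰, giving CFSE(oct) = -0.4Δ_oct = -34 kJ/mol.
Tetrahedral e¹ t₂⁰ gives -0.6Δₜ = -0.6 × (4/9) × 85 = -23 kJ/mol.
OSPE = -34 − (-23) = -11 kJ/mol.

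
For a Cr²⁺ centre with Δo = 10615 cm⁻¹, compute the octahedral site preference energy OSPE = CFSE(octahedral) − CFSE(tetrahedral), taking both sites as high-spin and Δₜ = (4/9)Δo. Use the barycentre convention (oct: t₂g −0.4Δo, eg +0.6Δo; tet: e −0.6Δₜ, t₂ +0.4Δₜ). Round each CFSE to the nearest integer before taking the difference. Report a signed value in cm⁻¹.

-4482

Cr is in group 6, so Cr²⁺ is d⁴ (6 − 2 = 4).
In an octahedral site d⁴ (HS) is t₂g³ eg¹, giving CFSE(oct) = -0.6Δo = -6369 cm⁻¹.
Tetrahedral e² t₂² gives -0.4Δₜ = -0.4 × (4/9) × 10615 = -1887 cm⁻¹.
OSPE = -6369 − (-1887) = -4482 cm⁻¹.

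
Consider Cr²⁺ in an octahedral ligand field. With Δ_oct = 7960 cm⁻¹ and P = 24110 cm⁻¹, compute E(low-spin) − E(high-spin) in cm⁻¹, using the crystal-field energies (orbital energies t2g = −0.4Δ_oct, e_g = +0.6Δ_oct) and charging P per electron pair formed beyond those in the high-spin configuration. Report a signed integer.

Cr²⁺: group 6, so d-count = 6 − 2 = 4.
High-spin: t2g^3 e_g^1, CFSE = -0.6Δ_oct = -4776 cm⁻¹.
For low-spin the configuration is t2g^4 e_g^0: orbital energy -1.6 × 7960 = -12736 cm⁻¹, and 1 additional pair relative to high-spin adds 24110 cm⁻¹, giving 11374 cm⁻¹.
E(LS) − E(HS) = 11374 − (-4776) = 16150 cm⁻¹.

16150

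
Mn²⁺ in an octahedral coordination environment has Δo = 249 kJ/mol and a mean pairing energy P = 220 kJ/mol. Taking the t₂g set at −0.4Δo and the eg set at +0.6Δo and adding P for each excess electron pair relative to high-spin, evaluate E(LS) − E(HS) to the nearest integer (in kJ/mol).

-58

Mn sits in group 7; removing 2 electrons leaves Mn²⁺ with 7 − 2 = 5 d electrons.
High-spin: t₂g³ eg², CFSE = 0.0Δo = 0 kJ/mol.
Low-spin t₂g⁵ eg⁰ gives -2.0Δo = -498 kJ/mol, but forming 2 extra pairs costs 2P = 440 kJ/mol, so E(LS) = -498 + 440 = -58 kJ/mol.
E(LS) − E(HS) = -58 − (0) = -58 kJ/mol.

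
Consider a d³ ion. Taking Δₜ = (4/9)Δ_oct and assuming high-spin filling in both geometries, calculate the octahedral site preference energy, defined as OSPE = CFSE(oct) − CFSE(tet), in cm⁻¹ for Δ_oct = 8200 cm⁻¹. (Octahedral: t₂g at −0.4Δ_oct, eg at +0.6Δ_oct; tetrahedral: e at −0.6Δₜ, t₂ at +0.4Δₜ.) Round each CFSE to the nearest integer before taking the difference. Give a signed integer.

In an octahedral site d³ (HS) is t₂g³ eg⁰, giving CFSE(oct) = -1.2Δ_oct = -9840 cm⁻¹.
Tetrahedral: e² t₂¹, CFSE = 2(−0.6) + 1(+0.4) = -0.8Δₜ = -0.8 × (4/9) × 8200 = -2916 cm⁻¹.
OSPE = -9840 − (-2916) = -6924 cm⁻¹.

-6924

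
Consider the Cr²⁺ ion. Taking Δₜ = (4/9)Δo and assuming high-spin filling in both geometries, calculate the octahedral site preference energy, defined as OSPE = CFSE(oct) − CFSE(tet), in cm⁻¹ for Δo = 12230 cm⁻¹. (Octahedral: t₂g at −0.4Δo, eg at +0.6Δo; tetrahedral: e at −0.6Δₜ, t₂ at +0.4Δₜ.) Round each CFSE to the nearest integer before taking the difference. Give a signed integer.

-5164

Cr²⁺: group 6, so d-count = 6 − 2 = 4.
Octahedral (high-spin): t₂g³ eg¹, CFSE = 3(−0.4) + 1(+0.6) = -0.6Δo = -0.6 × 12230 = -7338 cm⁻¹.
Tetrahedral e² t₂² gives -0.4Δₜ = -0.4 × (4/9) × 12230 = -2174 cm⁻¹.
Subtracting, OSPE = -7338 − (-2174) = -5164 cm⁻¹.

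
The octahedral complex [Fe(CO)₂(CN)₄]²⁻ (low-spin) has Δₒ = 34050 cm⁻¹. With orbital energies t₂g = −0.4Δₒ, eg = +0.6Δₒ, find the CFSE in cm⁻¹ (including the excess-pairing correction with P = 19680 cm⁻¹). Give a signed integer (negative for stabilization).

-42360

Ligand charges: 2×(+0) from CO and 4×(-1) from CN⁻ sum to -4; with overall charge -2, Fe is +2.
Group 8 minus oxidation state +2 gives a d⁶ configuration for Fe²⁺.
Electron filling gives t₂g⁶ eg⁰.
The orbital stabilization is -2.4Δₒ = -2.4 × 34050 = -81720 cm⁻¹.
Pairing penalty: 3 pairs vs 1 in the high-spin reference → 2 extra × P = 39360 cm⁻¹.
Combining: -81720 + 39360 = -42360 cm⁻¹.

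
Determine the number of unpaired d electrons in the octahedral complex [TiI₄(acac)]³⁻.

Ligand charges: 4×(-1) from I⁻ and 1×(-1) from acac⁻ sum to -5; with overall charge -3, Ti is +2.
Ti sits in group 4; removing 2 electrons leaves Ti²⁺ with 4 − 2 = 2 d electrons.
Configuration: t₂g² eg⁰, giving 2 unpaired electrons.

2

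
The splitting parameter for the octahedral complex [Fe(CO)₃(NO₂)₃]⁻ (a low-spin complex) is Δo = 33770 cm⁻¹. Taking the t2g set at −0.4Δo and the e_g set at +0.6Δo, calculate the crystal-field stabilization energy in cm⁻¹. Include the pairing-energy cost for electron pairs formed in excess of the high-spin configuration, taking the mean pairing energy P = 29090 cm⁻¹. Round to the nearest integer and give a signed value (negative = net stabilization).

Ligand charges: 3×(+0) from CO and 3×(-1) from NO₂⁻ sum to -3; with overall charge -1, Fe is +2.
Fe is in group 8, so Fe²⁺ is d⁶ (8 − 2 = 6).
The d⁶ electrons fill as t2g^6 e_g^0.
The orbital stabilization is -2.4Δo = -2.4 × 33770 = -81048 cm⁻¹.
Pairing penalty: 3 pairs vs 1 in the high-spin reference → 2 extra × P = 58180 cm⁻¹.
Combining: -81048 + 58180 = -22868 cm⁻¹.

-22868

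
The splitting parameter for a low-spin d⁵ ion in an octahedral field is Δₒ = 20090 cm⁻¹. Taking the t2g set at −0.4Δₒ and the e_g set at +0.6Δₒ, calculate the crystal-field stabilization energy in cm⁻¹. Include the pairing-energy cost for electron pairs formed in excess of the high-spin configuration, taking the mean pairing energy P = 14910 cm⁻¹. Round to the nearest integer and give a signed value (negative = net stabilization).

-10360

Configuration: t2g^5 e_g^0.
The orbital stabilization is -2.0Δₒ = -2.0 × 20090 = -40180 cm⁻¹.
High-spin d⁵ would be t2g^3 e_g^2 with 0 pairs; low-spin has 2, so 2 excess pairs cost +2P = +29820 cm⁻¹.
Combining: -40180 + 29820 = -10360 cm⁻¹.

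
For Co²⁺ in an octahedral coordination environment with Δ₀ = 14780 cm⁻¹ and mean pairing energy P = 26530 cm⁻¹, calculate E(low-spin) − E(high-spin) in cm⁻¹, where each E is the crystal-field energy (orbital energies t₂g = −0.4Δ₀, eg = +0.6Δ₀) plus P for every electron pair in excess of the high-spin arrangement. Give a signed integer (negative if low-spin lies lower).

Group 9 minus oxidation state +2 gives a d⁷ configuration for Co²⁺.
High-spin d⁷ fills as t₂g⁵ eg² with CFSE 5(−0.4) + 2(+0.6) = -0.8Δ₀ = -11824 cm⁻¹.
For low-spin the configuration is t₂g⁶ eg¹: orbital energy -1.8 × 14780 = -26604 cm⁻¹, and 1 additional pair relative to high-spin adds 26530 cm⁻¹, giving -74 cm⁻¹.
Thus E(LS) − E(HS) = 11750 cm⁻¹.

11750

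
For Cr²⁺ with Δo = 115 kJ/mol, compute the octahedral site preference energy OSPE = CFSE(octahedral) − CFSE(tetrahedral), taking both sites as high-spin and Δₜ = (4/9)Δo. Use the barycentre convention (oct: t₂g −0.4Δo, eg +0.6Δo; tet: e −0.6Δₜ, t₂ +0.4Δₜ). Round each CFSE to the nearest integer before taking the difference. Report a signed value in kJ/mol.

Group 6 minus oxidation state +2 gives a d⁴ configuration for Cr²⁺.
In an octahedral site d⁴ (HS) is t₂g³ eg¹, giving CFSE(oct) = -0.6Δo = -69 kJ/mol.
Tetrahedral: e² t₂², CFSE = 2(−0.6) + 2(+0.4) = -0.4Δₜ = -0.4 × (4/9) × 115 = -20 kJ/mol.
OSPE = -69 − (-20) = -49 kJ/mol.

-49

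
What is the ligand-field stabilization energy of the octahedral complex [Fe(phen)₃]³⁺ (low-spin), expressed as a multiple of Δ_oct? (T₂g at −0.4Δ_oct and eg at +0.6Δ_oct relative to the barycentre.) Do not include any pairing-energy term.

phen is neutral, so the +3 overall charge sits on Fe: oxidation state +3.
Group 8 minus oxidation state +3 gives a d⁵ configuration for Fe³⁺.
Configuration: t₂g⁵ eg⁰.
CFSE = 5(-0.4Δ_oct) + 0(0.6Δ_oct) = -2.0Δ_oct + 0.0Δ_oct = -2.0Δ_oct.

-2.0 Δ_oct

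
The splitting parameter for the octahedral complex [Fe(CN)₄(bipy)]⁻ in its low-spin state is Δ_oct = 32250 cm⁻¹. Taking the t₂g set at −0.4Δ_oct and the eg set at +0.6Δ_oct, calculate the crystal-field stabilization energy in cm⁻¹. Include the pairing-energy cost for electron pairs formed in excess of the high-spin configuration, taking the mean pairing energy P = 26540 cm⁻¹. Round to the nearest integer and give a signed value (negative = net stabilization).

-11420

Ligand charges: 4×(-1) from CN⁻ and 1×(+0) from bipy sum to -4; with overall charge -1, Fe is +3.
Fe sits in group 8; removing 3 electrons leaves Fe³⁺ with 8 − 3 = 5 d electrons.
The d⁵ electrons fill as t₂g⁵ eg⁰.
Orbital CFSE = 5(-0.4) + 0(0.6) = -2.0Δ_oct = -2.0 × 32250 = -64500 cm⁻¹.
Relative to high-spin t₂g³ eg² (0 paired), the low-spin configuration has 2 additional pairs, contributing +2 × 26540 = +53080 cm⁻¹.
Net CFSE = -64500 + 53080 = -11420 cm⁻¹.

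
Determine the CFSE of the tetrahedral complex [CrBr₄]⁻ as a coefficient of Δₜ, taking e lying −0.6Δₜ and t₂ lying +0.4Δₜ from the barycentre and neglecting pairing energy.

Each Br⁻ contributes -1; 4 × (-1) = -4. With overall charge -1, Cr is in the +3 oxidation state.
Group 6 minus oxidation state +3 gives a d³ configuration for Cr³⁺.
Tetrahedral fields are weak (Δₜ ≈ 4/9 Δₒ), so electrons fill high-spin.
Configuration: e² t₂¹.
CFSE = 2(-0.6Δₜ) + 1(0.4Δₜ) = -1.2Δₜ + 0.4Δₜ = -0.8Δₜ.

-0.8 Δₜ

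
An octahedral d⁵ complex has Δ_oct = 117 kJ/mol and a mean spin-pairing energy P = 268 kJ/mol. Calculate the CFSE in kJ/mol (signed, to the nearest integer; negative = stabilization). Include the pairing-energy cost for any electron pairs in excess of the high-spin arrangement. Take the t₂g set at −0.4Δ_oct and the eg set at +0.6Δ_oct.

0

Since Δ_oct = 117 kJ/mol < P = 268 kJ/mol, the complex adopts the high-spin configuration.
Filling d⁵ accordingly: t₂g³ eg².
Orbital CFSE = 0.0Δ_oct = 0.0 × 117 = 0 kJ/mol.
High-spin has no excess pairs, so no pairing correction applies.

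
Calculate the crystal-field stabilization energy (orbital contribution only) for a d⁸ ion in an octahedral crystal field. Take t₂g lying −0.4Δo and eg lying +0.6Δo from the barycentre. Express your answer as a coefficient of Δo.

-1.2 Δo

Configuration: t₂g⁶ eg².
CFSE = 6(-0.4Δo) + 2(0.6Δo) = -2.4Δo + 1.2Δo = -1.2Δo.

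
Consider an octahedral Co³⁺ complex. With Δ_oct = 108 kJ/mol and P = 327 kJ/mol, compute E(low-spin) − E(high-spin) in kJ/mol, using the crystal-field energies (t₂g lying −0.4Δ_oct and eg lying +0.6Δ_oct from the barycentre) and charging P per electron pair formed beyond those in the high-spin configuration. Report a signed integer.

438

Group 9 minus oxidation state +3 gives a d⁶ configuration for Co³⁺.
High-spin d⁶ fills as t₂g⁴ eg² with CFSE 4(−0.4) + 2(+0.6) = -0.4Δ_oct = -43 kJ/mol.
For low-spin the configuration is t₂g⁶ eg⁰: orbital energy -2.4 × 108 = -259 kJ/mol, and 2 additional pairs relative to high-spin add 654 kJ/mol, giving 395 kJ/mol.
E(LS) − E(HS) = 395 − (-43) = 438 kJ/mol.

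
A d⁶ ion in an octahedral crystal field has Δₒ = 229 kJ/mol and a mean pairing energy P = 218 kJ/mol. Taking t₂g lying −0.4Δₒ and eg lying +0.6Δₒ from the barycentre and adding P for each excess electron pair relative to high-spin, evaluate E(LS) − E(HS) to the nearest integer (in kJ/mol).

High-spin d⁶ fills as t₂g⁴ eg² with CFSE 4(−0.4) + 2(+0.6) = -0.4Δₒ = -92 kJ/mol.
Low-spin t₂g⁶ eg⁰ gives -2.4Δₒ = -550 kJ/mol, but forming 2 extra pairs costs 2P = 436 kJ/mol, so E(LS) = -550 + 436 = -114 kJ/mol.
E(LS) − E(HS) = -114 − (-92) = -22 kJ/mol.

-22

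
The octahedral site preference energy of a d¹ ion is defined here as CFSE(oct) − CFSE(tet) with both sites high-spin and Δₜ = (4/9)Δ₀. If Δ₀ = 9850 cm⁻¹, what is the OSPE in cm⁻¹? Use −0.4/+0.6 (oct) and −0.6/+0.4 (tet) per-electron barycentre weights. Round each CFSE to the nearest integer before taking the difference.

-1313

In an octahedral site d¹ (HS) is t₂g¹ eg⁰, giving CFSE(oct) = -0.4Δ₀ = -3940 cm⁻¹.
Tetrahedral e¹ t₂⁰ gives -0.6Δₜ = -0.6 × (4/9) × 9850 = -2627 cm⁻¹.
OSPE = CFSE(oct) − CFSE(tet) = -3940 − (-2627) = -1313 cm⁻¹.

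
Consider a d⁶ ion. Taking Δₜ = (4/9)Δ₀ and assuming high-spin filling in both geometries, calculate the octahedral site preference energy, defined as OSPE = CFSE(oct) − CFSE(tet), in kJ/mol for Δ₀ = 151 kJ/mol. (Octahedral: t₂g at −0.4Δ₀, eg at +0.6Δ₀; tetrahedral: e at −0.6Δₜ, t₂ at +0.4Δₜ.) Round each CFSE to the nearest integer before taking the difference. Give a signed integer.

-20

Octahedral high-spin t2g^4 e_g^2: CFSE = -0.4 × 151 = -60 kJ/mol.
Tetrahedral: e^3 t2^3, CFSE = 3(−0.6) + 3(+0.4) = -0.6Δₜ = -0.6 × (4/9) × 151 = -40 kJ/mol.
OSPE = -60 − (-40) = -20 kJ/mol.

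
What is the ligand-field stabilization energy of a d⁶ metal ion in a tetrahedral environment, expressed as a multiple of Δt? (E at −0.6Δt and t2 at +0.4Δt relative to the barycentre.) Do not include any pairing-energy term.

-0.6 Δt

Tetrahedral fields are weak (Δₜ ≈ 4/9 Δₒ), so electrons fill high-spin.
Configuration: e^3 t2^3.
CFSE = 3(-0.6Δt) + 3(0.4Δt) = -1.8Δt + 1.2Δt = -0.6Δt.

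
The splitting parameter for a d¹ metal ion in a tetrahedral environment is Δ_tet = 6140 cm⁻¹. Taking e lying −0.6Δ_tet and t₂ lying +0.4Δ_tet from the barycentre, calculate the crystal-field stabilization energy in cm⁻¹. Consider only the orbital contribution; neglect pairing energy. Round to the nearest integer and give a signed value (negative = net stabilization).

-3684

With tetrahedral geometry the complex is necessarily high-spin.
Electron filling gives e¹ t₂⁰.
The orbital stabilization is -0.6Δ_tet = -0.6 × 6140 = -3684 cm⁻¹.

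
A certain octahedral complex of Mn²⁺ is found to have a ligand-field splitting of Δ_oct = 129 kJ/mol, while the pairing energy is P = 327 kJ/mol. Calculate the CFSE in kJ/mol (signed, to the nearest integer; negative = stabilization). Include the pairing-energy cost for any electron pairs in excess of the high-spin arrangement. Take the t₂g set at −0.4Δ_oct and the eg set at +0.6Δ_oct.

Mn sits in group 7; removing 2 electrons leaves Mn²⁺ with 7 − 2 = 5 d electrons.
Since Δ_oct = 129 kJ/mol < P = 327 kJ/mol, the complex adopts the high-spin configuration.
Configuration: t₂g³ eg².
Orbital CFSE = 0.0Δ_oct = 0.0 × 129 = 0 kJ/mol.
High-spin has no excess pairs, so no pairing correction applies.

0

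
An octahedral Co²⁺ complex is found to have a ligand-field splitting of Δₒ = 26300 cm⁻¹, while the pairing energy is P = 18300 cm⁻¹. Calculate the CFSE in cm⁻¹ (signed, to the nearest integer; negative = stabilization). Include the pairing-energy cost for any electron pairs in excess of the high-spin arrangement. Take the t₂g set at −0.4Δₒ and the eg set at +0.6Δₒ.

Co is in group 9, so Co²⁺ is d⁷ (9 − 2 = 7).
Here Δₒ > P (26300 > 18300), so the low-spin state is favoured.
Configuration: t₂g⁶ eg¹.
Orbital CFSE = -1.8Δₒ = -1.8 × 26300 = -47340 cm⁻¹.
Excess pairs vs high-spin: 3 − 2 = 1; pairing cost = +18300 cm⁻¹.
Net CFSE = -47340 + 18300 = -29040 cm⁻¹.

-29040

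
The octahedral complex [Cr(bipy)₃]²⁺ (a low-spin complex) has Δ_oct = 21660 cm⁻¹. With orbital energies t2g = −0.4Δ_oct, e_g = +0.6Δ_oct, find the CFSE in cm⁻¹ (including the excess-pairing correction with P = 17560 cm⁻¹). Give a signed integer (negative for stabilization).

-17096

bipy is neutral, so the +2 overall charge sits on Cr: oxidation state +2.
Cr²⁺: group 6, so d-count = 6 − 2 = 4.
Configuration: t2g^4 e_g^0.
Orbital CFSE = 4(-0.4) + 0(0.6) = -1.6Δ_oct = -1.6 × 21660 = -34656 cm⁻¹.
High-spin d⁴ would be t2g^3 e_g^1 with 0 pairs; low-spin has 1, so 1 excess pair costs +1P = +17560 cm⁻¹.
Overall CFSE = -34656 + 17560 = -17096 cm⁻¹.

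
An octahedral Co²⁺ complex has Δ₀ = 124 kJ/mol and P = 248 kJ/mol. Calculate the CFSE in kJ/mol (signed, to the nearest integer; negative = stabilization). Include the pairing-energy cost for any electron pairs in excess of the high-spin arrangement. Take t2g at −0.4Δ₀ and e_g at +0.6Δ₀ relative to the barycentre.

-99

Co sits in group 9; removing 2 electrons leaves Co²⁺ with 9 − 2 = 7 d electrons.
Since Δ₀ = 124 kJ/mol < P = 248 kJ/mol, the complex adopts the high-spin configuration.
Configuration: t2g^5 e_g^2.
Orbital CFSE = -0.8Δ₀ = -0.8 × 124 = -99 kJ/mol.
High-spin has no excess pairs, so no pairing correction applies.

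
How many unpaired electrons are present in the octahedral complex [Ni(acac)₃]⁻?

Each acac⁻ contributes -1; 3 × (-1) = -3. With overall charge -1, Ni is in the +2 oxidation state.
Group 10 minus oxidation state +2 gives a d⁸ configuration for Ni²⁺.
For octahedral d⁸ the high- and low-spin configurations coincide.
Configuration: t2g^6 e_g^2, giving 2 unpaired electrons.

2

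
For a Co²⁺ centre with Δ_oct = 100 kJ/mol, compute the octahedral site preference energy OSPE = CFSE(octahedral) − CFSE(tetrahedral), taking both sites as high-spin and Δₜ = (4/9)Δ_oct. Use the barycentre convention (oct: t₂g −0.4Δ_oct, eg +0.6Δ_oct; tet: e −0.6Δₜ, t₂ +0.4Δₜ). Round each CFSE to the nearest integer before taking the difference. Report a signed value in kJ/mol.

Co is in group 9, so Co²⁺ is d⁷ (9 − 2 = 7).
Octahedral high-spin t₂g⁵ eg²: CFSE = -0.8 × 100 = -80 kJ/mol.
Tetrahedral: e⁴ t₂³, CFSE = 4(−0.6) + 3(+0.4) = -1.2Δₜ = -1.2 × (4/9) × 100 = -53 kJ/mol.
OSPE = CFSE(oct) − CFSE(tet) = -80 − (-53) = -27 kJ/mol.

-27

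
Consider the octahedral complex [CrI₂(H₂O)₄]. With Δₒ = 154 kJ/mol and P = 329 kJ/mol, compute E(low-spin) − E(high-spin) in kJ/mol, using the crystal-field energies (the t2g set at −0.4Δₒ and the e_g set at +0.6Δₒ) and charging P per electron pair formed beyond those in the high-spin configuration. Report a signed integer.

Ligand charges: 2×(-1) from I⁻ and 4×(+0) from H₂O sum to -2; with overall charge +0, Cr is +2.
Group 6 minus oxidation state +2 gives a d⁴ configuration for Cr²⁺.
In the high-spin limit (t2g^3 e_g^1) the orbital term is -0.6Δₒ = -92 kJ/mol, with no excess pairing.
Low-spin: t2g^4 e_g^0, orbital CFSE = -1.6Δₒ = -246 kJ/mol; plus 1 excess pair × P = +329 kJ/mol; total 83 kJ/mol.
The difference is 83 − (-92) = 175 kJ/mol, so high-spin lies lower.

175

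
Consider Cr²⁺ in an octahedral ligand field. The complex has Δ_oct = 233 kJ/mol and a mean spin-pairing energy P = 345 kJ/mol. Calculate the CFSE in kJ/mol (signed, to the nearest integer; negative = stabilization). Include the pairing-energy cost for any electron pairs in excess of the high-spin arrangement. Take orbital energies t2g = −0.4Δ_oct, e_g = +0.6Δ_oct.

Cr is in group 6, so Cr²⁺ is d⁴ (6 − 2 = 4).
Δ_oct < P, so pairing is avoided: the ground state is high-spin.
Configuration: t2g^3 e_g^1.
Orbital CFSE = -0.6Δ_oct = -0.6 × 233 = -140 kJ/mol.
High-spin has no excess pairs, so no pairing correction applies.

-140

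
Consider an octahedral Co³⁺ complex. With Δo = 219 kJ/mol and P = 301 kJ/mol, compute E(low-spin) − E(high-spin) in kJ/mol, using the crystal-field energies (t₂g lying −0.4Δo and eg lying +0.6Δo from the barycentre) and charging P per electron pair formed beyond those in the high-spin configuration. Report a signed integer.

Co³⁺: group 9, so d-count = 9 − 3 = 6.
In the high-spin limit (t₂g⁴ eg²) the orbital term is -0.4Δo = -88 kJ/mol, with no excess pairing.
Low-spin t₂g⁶ eg⁰ gives -2.4Δo = -526 kJ/mol, but forming 2 extra pairs costs 2P = 602 kJ/mol, so E(LS) = -526 + 602 = 76 kJ/mol.
E(LS) − E(HS) = 76 − (-88) = 164 kJ/mol.

164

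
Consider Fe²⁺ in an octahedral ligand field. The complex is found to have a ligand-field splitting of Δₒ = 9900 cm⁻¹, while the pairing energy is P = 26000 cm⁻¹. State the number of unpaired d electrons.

Fe sits in group 8; removing 2 electrons leaves Fe²⁺ with 8 − 2 = 6 d electrons.
Here Δₒ < P (9900 < 26000), so the high-spin state is favoured.
Configuration: t₂g⁴ eg².
Unpaired electrons: 4.

4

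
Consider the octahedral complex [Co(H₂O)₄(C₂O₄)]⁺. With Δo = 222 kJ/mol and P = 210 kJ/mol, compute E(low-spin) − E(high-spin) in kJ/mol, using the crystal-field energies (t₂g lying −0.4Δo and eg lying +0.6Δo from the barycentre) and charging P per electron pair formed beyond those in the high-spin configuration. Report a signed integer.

Ligand charges: 4×(+0) from H₂O and 1×(-2) from C₂O₄²⁻ sum to -2; with overall charge +1, Co is +3.
Co is in group 9, so Co³⁺ is d⁶ (9 − 3 = 6).
In the high-spin limit (t₂g⁴ eg²) the orbital term is -0.4Δo = -89 kJ/mol, with no excess pairing.
For low-spin the configuration is t₂g⁶ eg⁰: orbital energy -2.4 × 222 = -533 kJ/mol, and 2 additional pairs relative to high-spin add 420 kJ/mol, giving -113 kJ/mol.
E(LS) − E(HS) = -113 − (-89) = -24 kJ/mol.

-24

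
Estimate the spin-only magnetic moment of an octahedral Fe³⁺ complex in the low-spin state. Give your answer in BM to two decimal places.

1.73 BM

Fe is in group 8, so Fe³⁺ is d⁵ (8 − 3 = 5).
Configuration: t2g^5 e_g^0 → 1 unpaired electron.
μ(spin-only) = √[1(1+2)] = √3 ≈ 1.73 BM.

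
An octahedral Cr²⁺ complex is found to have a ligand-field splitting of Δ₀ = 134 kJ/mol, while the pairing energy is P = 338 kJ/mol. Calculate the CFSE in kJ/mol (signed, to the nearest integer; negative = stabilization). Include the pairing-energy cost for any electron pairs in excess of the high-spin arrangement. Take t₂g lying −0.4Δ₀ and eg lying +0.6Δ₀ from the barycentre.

-80

Cr sits in group 6; removing 2 electrons leaves Cr²⁺ with 6 − 2 = 4 d electrons.
Since Δ₀ = 134 kJ/mol < P = 338 kJ/mol, the complex adopts the high-spin configuration.
Configuration: t₂g³ eg¹.
Orbital CFSE = -0.6Δ₀ = -0.6 × 134 = -80 kJ/mol.
High-spin has no excess pairs, so no pairing correction applies.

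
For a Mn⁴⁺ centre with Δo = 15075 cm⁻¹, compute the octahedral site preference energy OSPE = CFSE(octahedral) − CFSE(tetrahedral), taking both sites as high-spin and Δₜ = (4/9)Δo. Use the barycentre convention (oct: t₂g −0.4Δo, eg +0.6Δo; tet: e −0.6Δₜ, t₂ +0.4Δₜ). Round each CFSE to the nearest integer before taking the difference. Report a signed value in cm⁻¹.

-12730

Mn sits in group 7; removing 4 electrons leaves Mn⁴⁺ with 7 − 4 = 3 d electrons.
In an octahedral site d³ (HS) is t₂g³ eg⁰, giving CFSE(oct) = -1.2Δo = -18090 cm⁻¹.
In a tetrahedral site the filling is e² t₂¹: CFSE(tet) = -0.8Δₜ = -0.8 × (4/9)(15075) = -5360 cm⁻¹.
Subtracting, OSPE = -18090 − (-5360) = -12730 cm⁻¹.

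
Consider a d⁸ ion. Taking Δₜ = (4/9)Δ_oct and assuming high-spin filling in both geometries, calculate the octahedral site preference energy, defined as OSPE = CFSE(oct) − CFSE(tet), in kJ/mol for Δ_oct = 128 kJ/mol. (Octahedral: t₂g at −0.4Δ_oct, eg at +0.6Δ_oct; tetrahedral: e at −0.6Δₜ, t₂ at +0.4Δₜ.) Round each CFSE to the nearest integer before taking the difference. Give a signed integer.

-108

Octahedral high-spin t₂g⁶ eg²: CFSE = -1.2 × 128 = -154 kJ/mol.
Tetrahedral e⁴ t₂⁴ gives -0.8Δₜ = -0.8 × (4/9) × 128 = -46 kJ/mol.
OSPE = CFSE(oct) − CFSE(tet) = -154 − (-46) = -108 kJ/mol.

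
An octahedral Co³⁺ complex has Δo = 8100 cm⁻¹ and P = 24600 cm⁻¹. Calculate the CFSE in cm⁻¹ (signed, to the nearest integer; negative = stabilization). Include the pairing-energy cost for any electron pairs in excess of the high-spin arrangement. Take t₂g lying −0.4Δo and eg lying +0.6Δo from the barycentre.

-3240

Co³⁺: group 9, so d-count = 9 − 3 = 6.
Δo < P, so pairing is avoided: the ground state is high-spin.
That gives t₂g⁴ eg².
Orbital CFSE = -0.4Δo = -0.4 × 8100 = -3240 cm⁻¹.
High-spin has no excess pairs, so no pairing correction applies.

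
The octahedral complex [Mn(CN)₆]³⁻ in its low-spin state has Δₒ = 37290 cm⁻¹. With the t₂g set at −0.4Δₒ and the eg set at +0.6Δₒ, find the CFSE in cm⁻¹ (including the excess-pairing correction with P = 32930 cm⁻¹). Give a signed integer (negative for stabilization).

-26734

Each CN⁻ contributes -1; 6 × (-1) = -6. With overall charge -3, Mn is in the +3 oxidation state.
Mn sits in group 7; removing 3 electrons leaves Mn³⁺ with 7 − 3 = 4 d electrons.
Electron filling gives t₂g⁴ eg⁰.
The orbital stabilization is -1.6Δₒ = -1.6 × 37290 = -59664 cm⁻¹.
High-spin d⁴ would be t₂g³ eg¹ with 0 pairs; low-spin has 1, so 1 excess pair costs +1P = +32930 cm⁻¹.
Net CFSE = -59664 + 32930 = -26734 cm⁻¹.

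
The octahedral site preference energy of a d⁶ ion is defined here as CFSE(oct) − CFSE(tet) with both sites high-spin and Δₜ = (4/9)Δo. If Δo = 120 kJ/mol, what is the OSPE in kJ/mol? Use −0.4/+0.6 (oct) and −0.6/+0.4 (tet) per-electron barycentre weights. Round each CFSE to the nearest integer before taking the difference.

Octahedral high-spin t2g^4 e_g^2: CFSE = -0.4 × 120 = -48 kJ/mol.
In a tetrahedral site the filling is e^3 t2^3: CFSE(tet) = -0.6Δₜ = -0.6 × (4/9)(120) = -32 kJ/mol.
Subtracting, OSPE = -48 − (-32) = -16 kJ/mol.

-16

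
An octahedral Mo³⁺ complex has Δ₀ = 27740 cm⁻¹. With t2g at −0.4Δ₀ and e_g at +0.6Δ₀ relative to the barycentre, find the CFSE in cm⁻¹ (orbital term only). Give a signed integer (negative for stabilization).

Mo³⁺: group 6, so d-count = 6 − 3 = 3.
Electron filling gives t2g^3 e_g^0.
The orbital stabilization is -1.2Δ₀ = -1.2 × 27740 = -33288 cm⁻¹.

-33288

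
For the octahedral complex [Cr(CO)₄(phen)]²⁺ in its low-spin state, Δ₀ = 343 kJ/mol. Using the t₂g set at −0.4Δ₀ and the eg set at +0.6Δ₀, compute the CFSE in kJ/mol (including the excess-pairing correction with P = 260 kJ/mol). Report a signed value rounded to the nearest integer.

-289

Ligand charges: 4×(+0) from CO and 1×(+0) from phen sum to +0; with overall charge +2, Cr is +2.
Cr is in group 6, so Cr²⁺ is d⁴ (6 − 2 = 4).
Configuration: t₂g⁴ eg⁰.
Orbital CFSE = 4(-0.4) + 0(0.6) = -1.6Δ₀ = -1.6 × 343 = -549 kJ/mol.
Relative to high-spin t₂g³ eg¹ (0 paired), the low-spin configuration has 1 additional pair, contributing +1 × 260 = +260 kJ/mol.
Combining: -549 + 260 = -289 kJ/mol.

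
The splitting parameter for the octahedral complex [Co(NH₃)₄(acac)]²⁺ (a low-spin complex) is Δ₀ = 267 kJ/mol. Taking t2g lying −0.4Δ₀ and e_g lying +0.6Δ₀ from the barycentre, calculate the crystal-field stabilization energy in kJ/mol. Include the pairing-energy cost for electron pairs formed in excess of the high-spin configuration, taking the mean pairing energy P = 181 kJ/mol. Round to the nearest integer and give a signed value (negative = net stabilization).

-279

Ligand charges: 4×(+0) from NH₃ and 1×(-1) from acac⁻ sum to -1; with overall charge +2, Co is +3.
Co sits in group 9; removing 3 electrons leaves Co³⁺ with 9 − 3 = 6 d electrons.
Configuration: t2g^6 e_g^0.
The orbital stabilization is -2.4Δ₀ = -2.4 × 267 = -641 kJ/mol.
Relative to high-spin t2g^4 e_g^2 (1 paired), the low-spin configuration has 2 additional pairs, contributing +2 × 181 = +362 kJ/mol.
Overall CFSE = -641 + 362 = -279 kJ/mol.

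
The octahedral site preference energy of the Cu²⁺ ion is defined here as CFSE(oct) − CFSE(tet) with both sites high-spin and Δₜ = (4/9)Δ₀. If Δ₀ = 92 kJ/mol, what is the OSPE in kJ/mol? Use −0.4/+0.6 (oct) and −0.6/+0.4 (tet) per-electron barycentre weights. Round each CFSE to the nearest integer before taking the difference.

-39

Group 11 minus oxidation state +2 gives a d⁹ configuration for Cu²⁺.
In an octahedral site d⁹ (HS) is t2g^6 e_g^3, giving CFSE(oct) = -0.6Δ₀ = -55 kJ/mol.
In a tetrahedral site the filling is e^4 t2^5: CFSE(tet) = -0.4Δₜ = -0.4 × (4/9)(92) = -16 kJ/mol.
Subtracting, OSPE = -55 − (-16) = -39 kJ/mol.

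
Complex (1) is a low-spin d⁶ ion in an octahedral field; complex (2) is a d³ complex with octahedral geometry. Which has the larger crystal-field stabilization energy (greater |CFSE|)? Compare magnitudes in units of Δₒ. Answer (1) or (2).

(1): t₂g⁶ eg⁰, CFSE = -2.4Δₒ.
(2): For octahedral d³ the high- and low-spin configurations coincide; t₂g³ eg⁰, CFSE = -1.2Δₒ.
So (1) has the larger |CFSE|.

(1)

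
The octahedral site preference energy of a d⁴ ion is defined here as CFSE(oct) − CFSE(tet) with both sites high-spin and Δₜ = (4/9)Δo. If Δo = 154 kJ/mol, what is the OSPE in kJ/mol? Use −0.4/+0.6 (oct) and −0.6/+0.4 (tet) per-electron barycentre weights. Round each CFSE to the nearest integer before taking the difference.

-65

Octahedral (high-spin): t₂g³ eg¹, CFSE = 3(−0.4) + 1(+0.6) = -0.6Δo = -0.6 × 154 = -92 kJ/mol.
In a tetrahedral site the filling is e² t₂²: CFSE(tet) = -0.4Δₜ = -0.4 × (4/9)(154) = -27 kJ/mol.
OSPE = CFSE(oct) − CFSE(tet) = -92 − (-27) = -65 kJ/mol.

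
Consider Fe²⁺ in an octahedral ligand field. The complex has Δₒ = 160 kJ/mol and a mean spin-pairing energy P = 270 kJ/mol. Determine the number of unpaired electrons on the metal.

4

Fe sits in group 8; removing 2 electrons leaves Fe²⁺ with 8 − 2 = 6 d electrons.
Here Δₒ < P (160 < 270), so the high-spin state is favoured.
That gives t2g^4 e_g^2.
Unpaired electrons: 4.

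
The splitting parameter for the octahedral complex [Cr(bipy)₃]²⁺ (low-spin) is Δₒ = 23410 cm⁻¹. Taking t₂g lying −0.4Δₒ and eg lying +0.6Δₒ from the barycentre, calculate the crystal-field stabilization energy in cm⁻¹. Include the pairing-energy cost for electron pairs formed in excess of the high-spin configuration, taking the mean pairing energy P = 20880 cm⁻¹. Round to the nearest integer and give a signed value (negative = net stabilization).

bipy is neutral, so the +2 overall charge sits on Cr: oxidation state +2.
Cr²⁺: group 6, so d-count = 6 − 2 = 4.
Configuration: t₂g⁴ eg⁰.
The orbital stabilization is -1.6Δₒ = -1.6 × 23410 = -37456 cm⁻¹.
High-spin d⁴ would be t₂g³ eg¹ with 0 pairs; low-spin has 1, so 1 excess pair costs +1P = +20880 cm⁻¹.
Overall CFSE = -37456 + 20880 = -16576 cm⁻¹.

-16576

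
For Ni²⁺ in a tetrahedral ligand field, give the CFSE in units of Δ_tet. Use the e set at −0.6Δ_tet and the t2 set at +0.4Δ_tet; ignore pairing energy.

-0.8 Δ_tet

Ni²⁺: group 10, so d-count = 10 − 2 = 8.
Tetrahedral splitting is small, so the complex is high-spin.
Configuration: e^4 t2^4.
CFSE = 4(-0.6Δ_tet) + 4(0.4Δ_tet) = -2.4Δ_tet + 1.6Δ_tet = -0.8Δ_tet.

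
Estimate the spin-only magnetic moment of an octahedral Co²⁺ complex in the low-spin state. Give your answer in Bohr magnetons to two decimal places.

1.73 Bohr magnetons

Group 9 minus oxidation state +2 gives a d⁷ configuration for Co²⁺.
Configuration: t₂g⁶ eg¹ → 1 unpaired electron.
μ(spin-only) = √[1(1+2)] = √3 ≈ 1.73 Bohr magnetons.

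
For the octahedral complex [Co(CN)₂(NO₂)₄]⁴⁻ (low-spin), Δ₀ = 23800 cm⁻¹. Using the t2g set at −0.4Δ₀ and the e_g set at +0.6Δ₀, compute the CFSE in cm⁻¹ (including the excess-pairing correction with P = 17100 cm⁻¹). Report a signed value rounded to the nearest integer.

Ligand charges: 2×(-1) from CN⁻ and 4×(-1) from NO₂⁻ sum to -6; with overall charge -4, Co is +2.
Co is in group 9, so Co²⁺ is d⁷ (9 − 2 = 7).
Configuration: t2g^6 e_g^1.
Orbital CFSE = 6(-0.4) + 1(0.6) = -1.8Δ₀ = -1.8 × 23800 = -42840 cm⁻¹.
Pairing penalty: 3 pairs vs 2 in the high-spin reference → 1 extra × P = 17100 cm⁻¹.
Net CFSE = -42840 + 17100 = -25740 cm⁻¹.

-25740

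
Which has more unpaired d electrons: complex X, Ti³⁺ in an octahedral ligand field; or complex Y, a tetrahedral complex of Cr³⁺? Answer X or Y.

Y

X: Group 4 minus oxidation state +3 gives a d¹ configuration for Ti³⁺; t2g^1 e_g^0 → 1 unpaired.
Y: Cr sits in group 6; removing 3 electrons leaves Cr³⁺ with 6 − 3 = 3 d electrons; Tetrahedral fields are weak (Δₜ ≈ 4/9 Δₒ), so electrons fill high-spin; e^2 t2^1 → 3 unpaired.
So Y has more unpaired electrons.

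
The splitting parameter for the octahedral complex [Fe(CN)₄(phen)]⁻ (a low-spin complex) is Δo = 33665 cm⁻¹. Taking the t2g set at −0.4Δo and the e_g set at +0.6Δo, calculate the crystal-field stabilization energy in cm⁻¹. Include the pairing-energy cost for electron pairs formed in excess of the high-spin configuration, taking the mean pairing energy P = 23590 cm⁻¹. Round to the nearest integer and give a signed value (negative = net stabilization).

-20150

Ligand charges: 4×(-1) from CN⁻ and 1×(+0) from phen sum to -4; with overall charge -1, Fe is +3.
Fe sits in group 8; removing 3 electrons leaves Fe³⁺ with 8 − 3 = 5 d electrons.
Electron filling gives t2g^5 e_g^0.
CFSE(orbital) = 5×(-0.4Δo) + 0×(0.6Δo) = -2.0Δo; with Δo = 33665 cm⁻¹ that is -67330 cm⁻¹.
Relative to high-spin t2g^3 e_g^2 (0 paired), the low-spin configuration has 2 additional pairs, contributing +2 × 23590 = +47180 cm⁻¹.
Net CFSE = -67330 + 47180 = -20150 cm⁻¹.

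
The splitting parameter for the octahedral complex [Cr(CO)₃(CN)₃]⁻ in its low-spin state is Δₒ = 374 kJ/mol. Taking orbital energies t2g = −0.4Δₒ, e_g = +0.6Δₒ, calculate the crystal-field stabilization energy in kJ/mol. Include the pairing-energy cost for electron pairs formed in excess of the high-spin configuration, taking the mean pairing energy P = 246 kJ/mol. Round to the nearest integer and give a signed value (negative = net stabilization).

-352

Ligand charges: 3×(+0) from CO and 3×(-1) from CN⁻ sum to -3; with overall charge -1, Cr is +2.
Group 6 minus oxidation state +2 gives a d⁴ configuration for Cr²⁺.
Electron filling gives t2g^4 e_g^0.
Orbital CFSE = 4(-0.4) + 0(0.6) = -1.6Δₒ = -1.6 × 374 = -598 kJ/mol.
High-spin d⁴ would be t2g^3 e_g^1 with 0 pairs; low-spin has 1, so 1 excess pair costs +1P = +246 kJ/mol.
Combining: -598 + 246 = -352 kJ/mol.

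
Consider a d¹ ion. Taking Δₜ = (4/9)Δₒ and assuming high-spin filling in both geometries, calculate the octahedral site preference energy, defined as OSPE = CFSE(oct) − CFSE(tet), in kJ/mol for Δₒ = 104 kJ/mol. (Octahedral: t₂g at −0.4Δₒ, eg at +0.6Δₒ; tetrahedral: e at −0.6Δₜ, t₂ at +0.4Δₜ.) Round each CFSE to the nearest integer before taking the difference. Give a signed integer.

In an octahedral site d¹ (HS) is t2g^1 e_g^0, giving CFSE(oct) = -0.4Δₒ = -42 kJ/mol.
Tetrahedral: e^1 t2^0, CFSE = 1(−0.6) + 0(+0.4) = -0.6Δₜ = -0.6 × (4/9) × 104 = -28 kJ/mol.
Subtracting, OSPE = -42 − (-28) = -14 kJ/mol.

-14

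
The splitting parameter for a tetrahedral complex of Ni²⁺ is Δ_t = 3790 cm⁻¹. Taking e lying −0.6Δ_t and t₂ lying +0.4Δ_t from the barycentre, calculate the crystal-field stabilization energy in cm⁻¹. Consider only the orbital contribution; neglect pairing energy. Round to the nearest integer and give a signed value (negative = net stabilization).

Group 10 minus oxidation state +2 gives a d⁸ configuration for Ni²⁺.
Tetrahedral fields are weak (Δₜ ≈ 4/9 Δₒ), so electrons fill high-spin.
The d⁸ electrons fill as e⁴ t₂⁴.
The orbital stabilization is -0.8Δ_t = -0.8 × 3790 = -3032 cm⁻¹.

-3032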